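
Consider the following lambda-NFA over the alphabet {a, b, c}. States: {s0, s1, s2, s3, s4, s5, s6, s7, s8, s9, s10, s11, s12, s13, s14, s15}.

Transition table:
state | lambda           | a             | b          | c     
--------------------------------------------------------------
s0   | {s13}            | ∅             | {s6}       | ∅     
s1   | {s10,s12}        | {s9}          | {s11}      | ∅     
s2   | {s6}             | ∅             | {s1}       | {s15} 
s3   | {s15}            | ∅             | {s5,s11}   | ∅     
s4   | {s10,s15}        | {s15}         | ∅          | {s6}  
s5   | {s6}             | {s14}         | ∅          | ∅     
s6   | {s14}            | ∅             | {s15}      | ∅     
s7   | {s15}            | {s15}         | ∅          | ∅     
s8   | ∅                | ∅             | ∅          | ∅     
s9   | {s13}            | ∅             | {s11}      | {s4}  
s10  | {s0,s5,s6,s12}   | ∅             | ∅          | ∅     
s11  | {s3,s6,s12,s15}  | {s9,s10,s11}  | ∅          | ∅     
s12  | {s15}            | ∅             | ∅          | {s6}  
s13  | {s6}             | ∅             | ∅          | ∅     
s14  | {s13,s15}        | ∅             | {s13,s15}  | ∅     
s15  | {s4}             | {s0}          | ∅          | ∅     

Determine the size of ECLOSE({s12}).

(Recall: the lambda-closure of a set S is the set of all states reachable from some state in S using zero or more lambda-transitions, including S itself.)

9

Start with {s12}.
From s12 via lambda: add s15.
From s15 via lambda: add s4.
From s4 via lambda: add s10.
From s10 via lambda: add s0, s5, s6.
From s0 via lambda: add s13.
From s6 via lambda: add s14.
lambda-closure = {s0, s4, s5, s6, s10, s12, s13, s14, s15}, which has 9 states.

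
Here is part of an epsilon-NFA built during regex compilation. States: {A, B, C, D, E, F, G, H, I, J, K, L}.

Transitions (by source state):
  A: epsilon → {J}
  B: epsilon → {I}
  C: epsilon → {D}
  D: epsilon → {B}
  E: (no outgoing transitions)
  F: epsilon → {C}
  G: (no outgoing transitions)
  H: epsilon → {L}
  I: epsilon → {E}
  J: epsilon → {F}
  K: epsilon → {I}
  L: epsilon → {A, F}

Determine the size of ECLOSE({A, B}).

Start with {A, B}.
From A via epsilon: add J.
From B via epsilon: add I.
From I via epsilon: add E.
From J via epsilon: add F.
From F via epsilon: add C.
From C via epsilon: add D.
epsilon-closure = {A, B, C, D, E, F, I, J}, which has 8 states.

8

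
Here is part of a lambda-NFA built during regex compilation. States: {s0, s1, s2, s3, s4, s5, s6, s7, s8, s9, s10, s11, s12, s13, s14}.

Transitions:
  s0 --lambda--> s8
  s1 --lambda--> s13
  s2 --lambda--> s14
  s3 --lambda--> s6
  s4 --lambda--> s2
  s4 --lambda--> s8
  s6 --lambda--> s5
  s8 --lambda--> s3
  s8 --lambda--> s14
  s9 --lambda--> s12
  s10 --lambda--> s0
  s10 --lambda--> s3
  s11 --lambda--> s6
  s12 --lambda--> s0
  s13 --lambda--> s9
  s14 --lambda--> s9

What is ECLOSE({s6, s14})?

Start with {s6, s14}.
From s6 via lambda: add s5.
From s14 via lambda: add s9.
From s9 via lambda: add s12.
From s12 via lambda: add s0.
From s0 via lambda: add s8.
From s8 via lambda: add s3.
No new states can be added; the closed set is {s0, s3, s5, s6, s8, s9, s12, s14}.

{s0, s3, s5, s6, s8, s9, s12, s14}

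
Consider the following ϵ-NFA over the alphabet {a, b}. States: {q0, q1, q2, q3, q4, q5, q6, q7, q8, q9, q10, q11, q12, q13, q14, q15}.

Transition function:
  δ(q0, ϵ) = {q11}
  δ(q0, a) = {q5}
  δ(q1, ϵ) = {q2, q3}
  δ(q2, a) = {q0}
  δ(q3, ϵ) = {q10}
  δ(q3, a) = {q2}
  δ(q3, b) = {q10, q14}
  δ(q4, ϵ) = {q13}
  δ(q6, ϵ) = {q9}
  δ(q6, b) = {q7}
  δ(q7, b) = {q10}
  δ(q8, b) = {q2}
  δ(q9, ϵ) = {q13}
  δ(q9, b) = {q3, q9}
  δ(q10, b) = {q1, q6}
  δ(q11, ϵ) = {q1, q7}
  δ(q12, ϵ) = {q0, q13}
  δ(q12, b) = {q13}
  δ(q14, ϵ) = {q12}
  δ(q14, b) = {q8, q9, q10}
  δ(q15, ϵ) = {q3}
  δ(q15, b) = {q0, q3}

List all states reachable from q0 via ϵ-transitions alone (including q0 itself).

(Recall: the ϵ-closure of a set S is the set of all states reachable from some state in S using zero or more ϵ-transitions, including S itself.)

{q0, q1, q2, q3, q7, q10, q11}

Start with {q0}.
From q0 via ϵ: add q11.
From q11 via ϵ: add q1, q7.
From q1 via ϵ: add q2, q3.
From q3 via ϵ: add q10.
No new states can be added; the closed set is {q0, q1, q2, q3, q7, q10, q11}.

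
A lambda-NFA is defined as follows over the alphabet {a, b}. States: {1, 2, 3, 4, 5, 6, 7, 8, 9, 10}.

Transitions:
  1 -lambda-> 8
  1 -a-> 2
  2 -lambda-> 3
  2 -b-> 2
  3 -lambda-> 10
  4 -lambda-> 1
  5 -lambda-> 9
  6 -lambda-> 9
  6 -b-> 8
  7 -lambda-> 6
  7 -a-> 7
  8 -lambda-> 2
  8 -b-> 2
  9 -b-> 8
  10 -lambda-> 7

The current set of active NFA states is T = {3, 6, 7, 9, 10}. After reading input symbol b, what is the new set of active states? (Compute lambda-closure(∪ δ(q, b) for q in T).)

6 on b → {8}.
9 on b → {8}.
No b-transition from 3, 7, 10.
Union after reading b: {8}.
Now take the lambda-closure:
From 8 via lambda: add 2.
From 2 via lambda: add 3.
From 3 via lambda: add 10.
From 10 via lambda: add 7.
From 7 via lambda: add 6.
From 6 via lambda: add 9.
No new states can be added; the closed set is {2, 3, 6, 7, 8, 9, 10}.

{2, 3, 6, 7, 8, 9, 10}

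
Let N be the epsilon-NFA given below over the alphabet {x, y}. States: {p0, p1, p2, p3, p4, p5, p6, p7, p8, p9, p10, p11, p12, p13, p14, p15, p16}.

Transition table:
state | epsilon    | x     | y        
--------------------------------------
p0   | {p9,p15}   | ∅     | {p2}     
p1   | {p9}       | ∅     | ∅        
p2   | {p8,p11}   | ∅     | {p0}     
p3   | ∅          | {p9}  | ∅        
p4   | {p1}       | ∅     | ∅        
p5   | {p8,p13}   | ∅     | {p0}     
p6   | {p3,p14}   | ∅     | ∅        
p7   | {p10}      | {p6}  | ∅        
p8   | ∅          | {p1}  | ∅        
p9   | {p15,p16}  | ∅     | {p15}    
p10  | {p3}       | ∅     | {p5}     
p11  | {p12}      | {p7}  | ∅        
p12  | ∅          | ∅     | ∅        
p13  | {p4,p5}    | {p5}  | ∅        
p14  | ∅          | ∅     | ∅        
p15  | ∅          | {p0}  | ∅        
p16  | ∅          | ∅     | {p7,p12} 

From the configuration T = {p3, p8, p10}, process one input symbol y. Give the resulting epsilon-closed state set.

p10 on y → {p5}.
No y-transition from p3, p8.
Union after reading y: {p5}.
Now take the epsilon-closure:
From p5 via epsilon: add p8, p13.
From p13 via epsilon: add p4.
From p4 via epsilon: add p1.
From p1 via epsilon: add p9.
From p9 via epsilon: add p15, p16.
No new states can be added; the closed set is {p1, p4, p5, p8, p9, p13, p15, p16}.

{p1, p4, p5, p8, p9, p13, p15, p16}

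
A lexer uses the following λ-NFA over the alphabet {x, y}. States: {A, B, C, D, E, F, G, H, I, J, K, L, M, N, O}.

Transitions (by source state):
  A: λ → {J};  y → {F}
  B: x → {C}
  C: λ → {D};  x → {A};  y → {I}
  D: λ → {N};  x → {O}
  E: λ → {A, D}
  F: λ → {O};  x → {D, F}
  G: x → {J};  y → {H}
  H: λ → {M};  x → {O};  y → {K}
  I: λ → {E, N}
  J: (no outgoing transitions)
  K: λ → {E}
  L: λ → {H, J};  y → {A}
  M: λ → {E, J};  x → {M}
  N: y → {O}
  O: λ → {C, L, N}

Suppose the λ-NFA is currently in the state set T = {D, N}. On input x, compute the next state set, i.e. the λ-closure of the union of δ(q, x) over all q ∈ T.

D on x → {O}.
No x-transition from N.
Union after reading x: {O}.
Now take the λ-closure:
From O via λ: add C, L, N.
From C via λ: add D.
From L via λ: add H, J.
From H via λ: add M.
From M via λ: add E.
From E via λ: add A.
No new states can be added; the closed set is {A, C, D, E, H, J, L, M, N, O}.

{A, C, D, E, H, J, L, M, N, O}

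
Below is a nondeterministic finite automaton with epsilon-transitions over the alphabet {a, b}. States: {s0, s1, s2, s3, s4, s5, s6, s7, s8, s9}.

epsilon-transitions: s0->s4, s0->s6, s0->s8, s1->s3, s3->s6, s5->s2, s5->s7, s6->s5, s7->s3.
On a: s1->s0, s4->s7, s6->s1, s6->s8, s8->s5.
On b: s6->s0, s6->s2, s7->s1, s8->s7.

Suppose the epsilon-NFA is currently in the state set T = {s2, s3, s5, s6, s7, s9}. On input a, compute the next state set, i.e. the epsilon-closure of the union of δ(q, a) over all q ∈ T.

s6 on a → {s1, s8}.
No a-transition from s2, s3, s5, s7, s9.
Union after reading a: {s1, s8}.
Now take the epsilon-closure:
From s1 via epsilon: add s3.
From s3 via epsilon: add s6.
From s6 via epsilon: add s5.
From s5 via epsilon: add s2, s7.
No new states can be added; the closed set is {s1, s2, s3, s5, s6, s7, s8}.

{s1, s2, s3, s5, s6, s7, s8}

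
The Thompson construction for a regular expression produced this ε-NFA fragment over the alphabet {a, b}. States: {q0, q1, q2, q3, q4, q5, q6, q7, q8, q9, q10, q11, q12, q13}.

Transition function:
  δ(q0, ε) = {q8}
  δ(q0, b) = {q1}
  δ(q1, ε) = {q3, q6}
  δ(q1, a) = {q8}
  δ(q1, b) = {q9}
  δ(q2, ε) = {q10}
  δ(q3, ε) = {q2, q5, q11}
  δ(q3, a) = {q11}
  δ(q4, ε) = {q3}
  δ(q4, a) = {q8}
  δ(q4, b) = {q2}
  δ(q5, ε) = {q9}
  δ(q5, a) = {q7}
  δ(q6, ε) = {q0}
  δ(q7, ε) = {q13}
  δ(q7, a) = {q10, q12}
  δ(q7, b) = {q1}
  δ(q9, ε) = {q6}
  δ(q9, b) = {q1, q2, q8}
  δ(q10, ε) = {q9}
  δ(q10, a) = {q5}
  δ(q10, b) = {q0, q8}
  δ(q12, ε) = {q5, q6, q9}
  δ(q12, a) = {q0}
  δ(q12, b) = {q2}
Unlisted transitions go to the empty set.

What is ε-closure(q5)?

{q0, q5, q6, q8, q9}

Start with {q5}.
From q5 via ε: add q9.
From q9 via ε: add q6.
From q6 via ε: add q0.
From q0 via ε: add q8.
No new states can be added; the closed set is {q0, q5, q6, q8, q9}.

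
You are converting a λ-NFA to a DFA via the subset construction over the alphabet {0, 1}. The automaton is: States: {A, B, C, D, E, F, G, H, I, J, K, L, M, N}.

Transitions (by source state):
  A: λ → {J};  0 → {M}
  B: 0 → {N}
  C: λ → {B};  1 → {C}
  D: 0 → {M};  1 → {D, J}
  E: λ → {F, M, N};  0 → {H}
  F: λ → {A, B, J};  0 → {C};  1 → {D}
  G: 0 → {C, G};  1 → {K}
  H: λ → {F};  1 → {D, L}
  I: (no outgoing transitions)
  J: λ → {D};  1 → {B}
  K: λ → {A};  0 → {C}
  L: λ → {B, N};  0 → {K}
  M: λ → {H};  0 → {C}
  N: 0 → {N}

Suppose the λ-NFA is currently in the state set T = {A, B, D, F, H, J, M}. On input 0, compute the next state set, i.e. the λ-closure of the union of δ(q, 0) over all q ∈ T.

A on 0 → {M}.
B on 0 → {N}.
D on 0 → {M}.
F on 0 → {C}.
M on 0 → {C}.
No 0-transition from H, J.
Union after reading 0: {C, M, N}.
Now take the λ-closure:
From C via λ: add B.
From M via λ: add H.
From H via λ: add F.
From F via λ: add A, J.
From J via λ: add D.
No new states can be added; the closed set is {A, B, C, D, F, H, J, M, N}.

{A, B, C, D, F, H, J, M, N}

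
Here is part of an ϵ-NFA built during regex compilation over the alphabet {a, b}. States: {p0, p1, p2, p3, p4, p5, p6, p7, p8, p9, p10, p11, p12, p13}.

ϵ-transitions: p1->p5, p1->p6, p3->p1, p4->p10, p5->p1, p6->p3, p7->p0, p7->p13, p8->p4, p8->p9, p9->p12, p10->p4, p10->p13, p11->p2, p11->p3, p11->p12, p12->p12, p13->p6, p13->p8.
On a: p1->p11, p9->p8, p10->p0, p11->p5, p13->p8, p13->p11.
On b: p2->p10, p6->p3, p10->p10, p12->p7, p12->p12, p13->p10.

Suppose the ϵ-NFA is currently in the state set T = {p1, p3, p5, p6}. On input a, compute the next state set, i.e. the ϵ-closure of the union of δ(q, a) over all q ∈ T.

{p1, p2, p3, p5, p6, p11, p12}

p1 on a → {p11}.
No a-transition from p3, p5, p6.
Union after reading a: {p11}.
Now take the ϵ-closure:
From p11 via ϵ: add p2, p3, p12.
From p3 via ϵ: add p1.
From p1 via ϵ: add p5, p6.
No new states can be added; the closed set is {p1, p2, p3, p5, p6, p11, p12}.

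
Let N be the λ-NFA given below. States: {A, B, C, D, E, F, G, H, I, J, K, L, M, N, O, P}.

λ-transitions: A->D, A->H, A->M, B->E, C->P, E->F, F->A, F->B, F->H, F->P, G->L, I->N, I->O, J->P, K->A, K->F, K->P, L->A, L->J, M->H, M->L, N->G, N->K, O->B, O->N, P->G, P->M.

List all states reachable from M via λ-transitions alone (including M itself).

Start with {M}.
From M via λ: add H, L.
From L via λ: add A, J.
From A via λ: add D.
From J via λ: add P.
From P via λ: add G.
No new states can be added; the closed set is {A, D, G, H, J, L, M, P}.

{A, D, G, H, J, L, M, P}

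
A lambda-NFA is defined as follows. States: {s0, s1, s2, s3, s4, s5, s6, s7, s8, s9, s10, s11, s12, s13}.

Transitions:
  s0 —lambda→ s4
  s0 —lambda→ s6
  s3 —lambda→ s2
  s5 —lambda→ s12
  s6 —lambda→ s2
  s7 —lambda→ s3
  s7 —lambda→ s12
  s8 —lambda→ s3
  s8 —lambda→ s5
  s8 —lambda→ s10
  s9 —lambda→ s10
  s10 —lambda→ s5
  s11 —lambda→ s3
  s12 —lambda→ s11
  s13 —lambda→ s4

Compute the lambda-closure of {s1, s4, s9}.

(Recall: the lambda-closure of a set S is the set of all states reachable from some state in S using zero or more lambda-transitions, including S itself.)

{s1, s2, s3, s4, s5, s9, s10, s11, s12}

Start with {s1, s4, s9}.
From s9 via lambda: add s10.
From s10 via lambda: add s5.
From s5 via lambda: add s12.
From s12 via lambda: add s11.
From s11 via lambda: add s3.
From s3 via lambda: add s2.
No new states can be added; the closed set is {s1, s2, s3, s4, s5, s9, s10, s11, s12}.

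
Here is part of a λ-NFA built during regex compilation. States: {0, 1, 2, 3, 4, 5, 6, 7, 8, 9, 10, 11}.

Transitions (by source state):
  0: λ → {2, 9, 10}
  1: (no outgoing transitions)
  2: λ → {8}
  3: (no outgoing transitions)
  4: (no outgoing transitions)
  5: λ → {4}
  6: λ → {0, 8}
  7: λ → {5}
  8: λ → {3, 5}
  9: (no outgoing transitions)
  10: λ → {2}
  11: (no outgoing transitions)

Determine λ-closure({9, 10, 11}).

Start with {9, 10, 11}.
From 10 via λ: add 2.
From 2 via λ: add 8.
From 8 via λ: add 3, 5.
From 5 via λ: add 4.
No new states can be added; the closed set is {2, 3, 4, 5, 8, 9, 10, 11}.

{2, 3, 4, 5, 8, 9, 10, 11}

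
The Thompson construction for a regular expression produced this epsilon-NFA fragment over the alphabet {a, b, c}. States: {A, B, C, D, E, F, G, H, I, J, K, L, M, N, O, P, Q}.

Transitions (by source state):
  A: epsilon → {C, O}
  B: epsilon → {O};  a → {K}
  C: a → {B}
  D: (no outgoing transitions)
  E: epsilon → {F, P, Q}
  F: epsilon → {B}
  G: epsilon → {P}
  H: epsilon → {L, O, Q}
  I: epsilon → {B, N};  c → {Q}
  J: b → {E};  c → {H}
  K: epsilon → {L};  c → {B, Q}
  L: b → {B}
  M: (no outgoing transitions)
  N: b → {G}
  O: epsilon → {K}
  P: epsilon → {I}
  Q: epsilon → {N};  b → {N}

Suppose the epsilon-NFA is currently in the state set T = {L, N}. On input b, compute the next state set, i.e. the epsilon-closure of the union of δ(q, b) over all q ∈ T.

{B, G, I, K, L, N, O, P}

L on b → {B}.
N on b → {G}.
Union after reading b: {B, G}.
Now take the epsilon-closure:
From B via epsilon: add O.
From G via epsilon: add P.
From O via epsilon: add K.
From P via epsilon: add I.
From I via epsilon: add N.
From K via epsilon: add L.
No new states can be added; the closed set is {B, G, I, K, L, N, O, P}.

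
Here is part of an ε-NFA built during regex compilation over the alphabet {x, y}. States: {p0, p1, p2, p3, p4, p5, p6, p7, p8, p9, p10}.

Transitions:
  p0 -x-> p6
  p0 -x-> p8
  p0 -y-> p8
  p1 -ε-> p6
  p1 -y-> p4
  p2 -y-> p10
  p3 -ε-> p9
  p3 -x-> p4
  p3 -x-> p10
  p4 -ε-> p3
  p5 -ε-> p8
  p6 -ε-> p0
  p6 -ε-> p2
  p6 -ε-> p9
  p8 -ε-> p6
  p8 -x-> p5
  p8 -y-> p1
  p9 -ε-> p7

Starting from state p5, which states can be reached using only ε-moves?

Start with {p5}.
From p5 via ε: add p8.
From p8 via ε: add p6.
From p6 via ε: add p0, p2, p9.
From p9 via ε: add p7.
No new states can be added; the closed set is {p0, p2, p5, p6, p7, p8, p9}.

{p0, p2, p5, p6, p7, p8, p9}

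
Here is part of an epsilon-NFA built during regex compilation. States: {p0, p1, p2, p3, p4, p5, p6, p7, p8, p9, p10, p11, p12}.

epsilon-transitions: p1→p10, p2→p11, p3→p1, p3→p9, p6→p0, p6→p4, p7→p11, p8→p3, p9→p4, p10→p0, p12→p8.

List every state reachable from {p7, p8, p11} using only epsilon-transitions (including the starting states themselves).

Start with {p7, p8, p11}.
From p8 via epsilon: add p3.
From p3 via epsilon: add p1, p9.
From p1 via epsilon: add p10.
From p9 via epsilon: add p4.
From p10 via epsilon: add p0.
No new states can be added; the closed set is {p0, p1, p3, p4, p7, p8, p9, p10, p11}.

{p0, p1, p3, p4, p7, p8, p9, p10, p11}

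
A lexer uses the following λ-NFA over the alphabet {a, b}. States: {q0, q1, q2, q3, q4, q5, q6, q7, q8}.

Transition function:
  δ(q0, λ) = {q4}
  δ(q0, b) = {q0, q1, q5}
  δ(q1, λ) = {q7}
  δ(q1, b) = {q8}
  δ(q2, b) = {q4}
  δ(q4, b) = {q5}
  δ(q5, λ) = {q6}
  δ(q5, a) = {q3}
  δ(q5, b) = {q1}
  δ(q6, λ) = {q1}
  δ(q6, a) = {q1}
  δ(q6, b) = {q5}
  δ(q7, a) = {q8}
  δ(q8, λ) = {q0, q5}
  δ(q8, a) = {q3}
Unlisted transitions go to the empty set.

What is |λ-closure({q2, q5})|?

Start with {q2, q5}.
From q5 via λ: add q6.
From q6 via λ: add q1.
From q1 via λ: add q7.
λ-closure = {q1, q2, q5, q6, q7}, which has 5 states.

5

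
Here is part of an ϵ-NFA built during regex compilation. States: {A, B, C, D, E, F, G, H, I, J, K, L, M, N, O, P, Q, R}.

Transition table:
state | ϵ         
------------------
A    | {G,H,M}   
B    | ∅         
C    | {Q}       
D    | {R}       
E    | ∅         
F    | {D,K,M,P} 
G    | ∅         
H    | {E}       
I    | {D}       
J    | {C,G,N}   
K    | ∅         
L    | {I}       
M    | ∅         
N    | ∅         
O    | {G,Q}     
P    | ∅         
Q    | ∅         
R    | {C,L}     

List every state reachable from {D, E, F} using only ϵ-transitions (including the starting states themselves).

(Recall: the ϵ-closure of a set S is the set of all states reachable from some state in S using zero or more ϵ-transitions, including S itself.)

Start with {D, E, F}.
From D via ϵ: add R.
From F via ϵ: add K, M, P.
From R via ϵ: add C, L.
From C via ϵ: add Q.
From L via ϵ: add I.
No new states can be added; the closed set is {C, D, E, F, I, K, L, M, P, Q, R}.

{C, D, E, F, I, K, L, M, P, Q, R}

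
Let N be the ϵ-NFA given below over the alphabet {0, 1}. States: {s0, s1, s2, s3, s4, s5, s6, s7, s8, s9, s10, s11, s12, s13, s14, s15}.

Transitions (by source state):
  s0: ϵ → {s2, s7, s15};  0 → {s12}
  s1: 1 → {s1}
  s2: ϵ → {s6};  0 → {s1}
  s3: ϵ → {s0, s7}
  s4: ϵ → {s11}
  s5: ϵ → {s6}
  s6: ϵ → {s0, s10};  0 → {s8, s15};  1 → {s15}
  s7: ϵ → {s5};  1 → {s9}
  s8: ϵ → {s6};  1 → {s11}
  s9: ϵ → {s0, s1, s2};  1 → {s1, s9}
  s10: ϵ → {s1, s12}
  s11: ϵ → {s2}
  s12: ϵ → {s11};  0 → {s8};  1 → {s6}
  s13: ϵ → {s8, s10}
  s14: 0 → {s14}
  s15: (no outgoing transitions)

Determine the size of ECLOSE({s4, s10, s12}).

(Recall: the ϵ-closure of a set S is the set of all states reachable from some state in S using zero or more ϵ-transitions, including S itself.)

Start with {s4, s10, s12}.
From s4 via ϵ: add s11.
From s10 via ϵ: add s1.
From s11 via ϵ: add s2.
From s2 via ϵ: add s6.
From s6 via ϵ: add s0.
From s0 via ϵ: add s7, s15.
From s7 via ϵ: add s5.
ϵ-closure = {s0, s1, s2, s4, s5, s6, s7, s10, s11, s12, s15}, which has 11 states.

11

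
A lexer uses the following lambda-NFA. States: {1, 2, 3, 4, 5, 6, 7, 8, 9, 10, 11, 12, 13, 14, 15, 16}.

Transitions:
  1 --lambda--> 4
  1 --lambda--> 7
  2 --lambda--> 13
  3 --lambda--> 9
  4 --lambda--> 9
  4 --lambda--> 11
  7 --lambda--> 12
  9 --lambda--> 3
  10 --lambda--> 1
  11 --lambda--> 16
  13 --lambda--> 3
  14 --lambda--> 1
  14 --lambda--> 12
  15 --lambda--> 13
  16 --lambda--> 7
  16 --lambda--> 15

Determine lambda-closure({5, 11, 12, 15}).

{3, 5, 7, 9, 11, 12, 13, 15, 16}

Start with {5, 11, 12, 15}.
From 11 via lambda: add 16.
From 15 via lambda: add 13.
From 13 via lambda: add 3.
From 16 via lambda: add 7.
From 3 via lambda: add 9.
No new states can be added; the closed set is {3, 5, 7, 9, 11, 12, 13, 15, 16}.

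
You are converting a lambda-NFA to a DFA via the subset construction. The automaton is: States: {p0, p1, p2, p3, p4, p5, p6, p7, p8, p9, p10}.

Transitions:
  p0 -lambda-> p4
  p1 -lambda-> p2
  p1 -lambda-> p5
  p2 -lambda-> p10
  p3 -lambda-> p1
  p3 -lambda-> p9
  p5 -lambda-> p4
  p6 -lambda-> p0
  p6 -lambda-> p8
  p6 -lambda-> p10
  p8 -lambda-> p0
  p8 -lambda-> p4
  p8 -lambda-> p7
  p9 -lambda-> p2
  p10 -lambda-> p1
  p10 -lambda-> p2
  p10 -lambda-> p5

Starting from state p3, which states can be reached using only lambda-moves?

{p1, p2, p3, p4, p5, p9, p10}

Start with {p3}.
From p3 via lambda: add p1, p9.
From p1 via lambda: add p2, p5.
From p2 via lambda: add p10.
From p5 via lambda: add p4.
No new states can be added; the closed set is {p1, p2, p3, p4, p5, p9, p10}.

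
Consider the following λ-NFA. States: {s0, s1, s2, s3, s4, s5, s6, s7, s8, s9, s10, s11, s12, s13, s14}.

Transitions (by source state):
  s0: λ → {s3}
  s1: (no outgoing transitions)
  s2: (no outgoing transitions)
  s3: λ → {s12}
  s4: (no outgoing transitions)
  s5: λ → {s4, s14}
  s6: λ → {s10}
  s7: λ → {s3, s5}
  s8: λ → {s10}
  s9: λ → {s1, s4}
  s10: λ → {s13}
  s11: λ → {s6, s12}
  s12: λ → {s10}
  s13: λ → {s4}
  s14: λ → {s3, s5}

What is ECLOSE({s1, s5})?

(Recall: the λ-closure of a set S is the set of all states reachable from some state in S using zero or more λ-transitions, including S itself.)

{s1, s3, s4, s5, s10, s12, s13, s14}

Start with {s1, s5}.
From s5 via λ: add s4, s14.
From s14 via λ: add s3.
From s3 via λ: add s12.
From s12 via λ: add s10.
From s10 via λ: add s13.
No new states can be added; the closed set is {s1, s3, s4, s5, s10, s12, s13, s14}.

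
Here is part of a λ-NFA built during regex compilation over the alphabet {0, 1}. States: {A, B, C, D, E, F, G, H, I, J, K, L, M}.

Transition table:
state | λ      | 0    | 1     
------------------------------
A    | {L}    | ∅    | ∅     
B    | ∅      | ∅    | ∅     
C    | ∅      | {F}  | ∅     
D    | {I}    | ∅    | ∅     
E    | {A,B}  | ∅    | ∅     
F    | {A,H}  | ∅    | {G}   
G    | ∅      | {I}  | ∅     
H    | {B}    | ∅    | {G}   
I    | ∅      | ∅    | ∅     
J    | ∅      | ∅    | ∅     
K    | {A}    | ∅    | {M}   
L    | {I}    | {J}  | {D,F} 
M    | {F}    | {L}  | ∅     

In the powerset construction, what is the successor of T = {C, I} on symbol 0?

{A, B, F, H, I, L}

C on 0 → {F}.
No 0-transition from I.
Union after reading 0: {F}.
Now take the λ-closure:
From F via λ: add A, H.
From A via λ: add L.
From H via λ: add B.
From L via λ: add I.
No new states can be added; the closed set is {A, B, F, H, I, L}.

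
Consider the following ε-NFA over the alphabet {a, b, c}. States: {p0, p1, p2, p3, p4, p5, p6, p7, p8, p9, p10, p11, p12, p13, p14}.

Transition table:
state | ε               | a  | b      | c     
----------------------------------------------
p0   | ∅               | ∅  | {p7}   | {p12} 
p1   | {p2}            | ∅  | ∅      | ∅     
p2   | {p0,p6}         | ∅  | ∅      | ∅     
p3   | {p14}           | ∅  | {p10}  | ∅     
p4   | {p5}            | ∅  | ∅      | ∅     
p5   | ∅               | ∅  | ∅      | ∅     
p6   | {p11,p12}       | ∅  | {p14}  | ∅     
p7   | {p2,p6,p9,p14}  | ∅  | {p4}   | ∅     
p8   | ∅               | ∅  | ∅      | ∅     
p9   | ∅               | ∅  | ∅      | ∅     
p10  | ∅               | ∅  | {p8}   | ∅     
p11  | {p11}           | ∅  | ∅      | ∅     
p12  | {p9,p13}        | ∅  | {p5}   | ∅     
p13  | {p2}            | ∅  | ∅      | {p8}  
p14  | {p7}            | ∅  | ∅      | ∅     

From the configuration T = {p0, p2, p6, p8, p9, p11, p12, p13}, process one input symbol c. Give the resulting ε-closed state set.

p0 on c → {p12}.
p13 on c → {p8}.
No c-transition from p2, p6, p8, p9, p11, p12.
Union after reading c: {p8, p12}.
Now take the ε-closure:
From p12 via ε: add p9, p13.
From p13 via ε: add p2.
From p2 via ε: add p0, p6.
From p6 via ε: add p11.
No new states can be added; the closed set is {p0, p2, p6, p8, p9, p11, p12, p13}.

{p0, p2, p6, p8, p9, p11, p12, p13}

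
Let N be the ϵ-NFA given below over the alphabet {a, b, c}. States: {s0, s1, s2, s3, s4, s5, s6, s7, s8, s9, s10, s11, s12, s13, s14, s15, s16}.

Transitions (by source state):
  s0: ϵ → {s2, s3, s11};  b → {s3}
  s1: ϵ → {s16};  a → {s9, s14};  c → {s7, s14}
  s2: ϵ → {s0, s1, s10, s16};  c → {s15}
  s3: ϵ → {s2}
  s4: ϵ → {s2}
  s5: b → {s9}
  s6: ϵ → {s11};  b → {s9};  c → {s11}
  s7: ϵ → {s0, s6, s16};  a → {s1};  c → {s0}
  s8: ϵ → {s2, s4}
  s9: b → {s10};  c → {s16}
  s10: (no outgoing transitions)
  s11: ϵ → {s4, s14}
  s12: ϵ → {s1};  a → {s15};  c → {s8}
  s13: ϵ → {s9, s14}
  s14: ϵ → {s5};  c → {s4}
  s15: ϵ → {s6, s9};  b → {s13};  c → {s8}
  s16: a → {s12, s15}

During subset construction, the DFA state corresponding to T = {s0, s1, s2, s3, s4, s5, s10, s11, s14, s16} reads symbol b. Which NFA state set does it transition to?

s0 on b → {s3}.
s5 on b → {s9}.
No b-transition from s1, s2, s3, s4, s10, s11, s14, s16.
Union after reading b: {s3, s9}.
Now take the ϵ-closure:
From s3 via ϵ: add s2.
From s2 via ϵ: add s0, s1, s10, s16.
From s0 via ϵ: add s11.
From s11 via ϵ: add s4, s14.
From s14 via ϵ: add s5.
No new states can be added; the closed set is {s0, s1, s2, s3, s4, s5, s9, s10, s11, s14, s16}.

{s0, s1, s2, s3, s4, s5, s9, s10, s11, s14, s16}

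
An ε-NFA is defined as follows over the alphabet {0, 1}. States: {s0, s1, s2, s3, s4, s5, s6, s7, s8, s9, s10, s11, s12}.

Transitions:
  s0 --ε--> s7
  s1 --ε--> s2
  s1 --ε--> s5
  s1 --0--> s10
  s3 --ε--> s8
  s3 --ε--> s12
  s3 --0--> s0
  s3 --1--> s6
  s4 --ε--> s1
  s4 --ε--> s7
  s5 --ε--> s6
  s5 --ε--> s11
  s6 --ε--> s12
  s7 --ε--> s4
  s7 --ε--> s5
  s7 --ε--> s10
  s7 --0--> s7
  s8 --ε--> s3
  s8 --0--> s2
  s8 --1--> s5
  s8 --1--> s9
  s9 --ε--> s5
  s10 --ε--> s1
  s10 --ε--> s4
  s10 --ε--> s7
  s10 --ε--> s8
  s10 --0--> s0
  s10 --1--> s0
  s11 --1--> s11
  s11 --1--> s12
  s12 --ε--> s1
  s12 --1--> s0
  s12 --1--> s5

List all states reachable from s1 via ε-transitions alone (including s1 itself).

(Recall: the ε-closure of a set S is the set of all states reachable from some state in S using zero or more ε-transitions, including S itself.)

Start with {s1}.
From s1 via ε: add s2, s5.
From s5 via ε: add s6, s11.
From s6 via ε: add s12.
No new states can be added; the closed set is {s1, s2, s5, s6, s11, s12}.

{s1, s2, s5, s6, s11, s12}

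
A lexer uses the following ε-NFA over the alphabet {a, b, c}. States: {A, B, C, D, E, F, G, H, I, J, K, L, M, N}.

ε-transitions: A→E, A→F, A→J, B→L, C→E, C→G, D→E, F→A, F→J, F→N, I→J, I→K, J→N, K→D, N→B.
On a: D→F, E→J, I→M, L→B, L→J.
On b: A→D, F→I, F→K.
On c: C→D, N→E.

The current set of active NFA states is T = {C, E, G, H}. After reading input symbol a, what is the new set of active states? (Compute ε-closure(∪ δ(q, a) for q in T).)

{B, J, L, N}

E on a → {J}.
No a-transition from C, G, H.
Union after reading a: {J}.
Now take the ε-closure:
From J via ε: add N.
From N via ε: add B.
From B via ε: add L.
No new states can be added; the closed set is {B, J, L, N}.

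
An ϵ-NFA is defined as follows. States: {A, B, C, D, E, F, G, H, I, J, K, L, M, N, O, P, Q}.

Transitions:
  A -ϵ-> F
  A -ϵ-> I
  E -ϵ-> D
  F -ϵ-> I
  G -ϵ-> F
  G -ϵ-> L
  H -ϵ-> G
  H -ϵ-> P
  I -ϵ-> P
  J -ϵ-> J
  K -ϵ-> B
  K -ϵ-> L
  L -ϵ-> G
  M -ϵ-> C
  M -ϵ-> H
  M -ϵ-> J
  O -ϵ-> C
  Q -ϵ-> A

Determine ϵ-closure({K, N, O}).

Start with {K, N, O}.
From K via ϵ: add B, L.
From O via ϵ: add C.
From L via ϵ: add G.
From G via ϵ: add F.
From F via ϵ: add I.
From I via ϵ: add P.
No new states can be added; the closed set is {B, C, F, G, I, K, L, N, O, P}.

{B, C, F, G, I, K, L, N, O, P}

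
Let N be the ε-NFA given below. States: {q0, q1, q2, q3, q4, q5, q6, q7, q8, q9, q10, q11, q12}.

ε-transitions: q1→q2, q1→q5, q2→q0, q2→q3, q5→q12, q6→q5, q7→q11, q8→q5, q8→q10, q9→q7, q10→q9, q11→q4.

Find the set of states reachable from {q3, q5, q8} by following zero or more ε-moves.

Start with {q3, q5, q8}.
From q5 via ε: add q12.
From q8 via ε: add q10.
From q10 via ε: add q9.
From q9 via ε: add q7.
From q7 via ε: add q11.
From q11 via ε: add q4.
No new states can be added; the closed set is {q3, q4, q5, q7, q8, q9, q10, q11, q12}.

{q3, q4, q5, q7, q8, q9, q10, q11, q12}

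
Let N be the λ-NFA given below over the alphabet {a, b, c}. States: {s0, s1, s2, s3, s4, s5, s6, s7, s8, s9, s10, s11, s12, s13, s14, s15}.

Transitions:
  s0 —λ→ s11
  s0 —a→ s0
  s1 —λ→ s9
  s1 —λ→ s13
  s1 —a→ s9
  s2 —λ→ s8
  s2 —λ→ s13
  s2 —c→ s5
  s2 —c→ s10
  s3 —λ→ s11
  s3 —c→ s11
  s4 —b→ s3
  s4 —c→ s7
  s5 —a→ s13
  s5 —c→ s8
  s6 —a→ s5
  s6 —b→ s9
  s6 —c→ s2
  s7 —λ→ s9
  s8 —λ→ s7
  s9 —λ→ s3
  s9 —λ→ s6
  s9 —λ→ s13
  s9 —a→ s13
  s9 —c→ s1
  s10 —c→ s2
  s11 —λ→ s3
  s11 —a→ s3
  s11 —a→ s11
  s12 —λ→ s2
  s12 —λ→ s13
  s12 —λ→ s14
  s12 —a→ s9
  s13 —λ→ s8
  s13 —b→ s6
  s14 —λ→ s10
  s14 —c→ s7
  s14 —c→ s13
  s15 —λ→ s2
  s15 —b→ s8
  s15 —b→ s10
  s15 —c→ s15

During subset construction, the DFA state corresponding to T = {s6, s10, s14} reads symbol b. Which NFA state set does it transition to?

s6 on b → {s9}.
No b-transition from s10, s14.
Union after reading b: {s9}.
Now take the λ-closure:
From s9 via λ: add s3, s6, s13.
From s3 via λ: add s11.
From s13 via λ: add s8.
From s8 via λ: add s7.
No new states can be added; the closed set is {s3, s6, s7, s8, s9, s11, s13}.

{s3, s6, s7, s8, s9, s11, s13}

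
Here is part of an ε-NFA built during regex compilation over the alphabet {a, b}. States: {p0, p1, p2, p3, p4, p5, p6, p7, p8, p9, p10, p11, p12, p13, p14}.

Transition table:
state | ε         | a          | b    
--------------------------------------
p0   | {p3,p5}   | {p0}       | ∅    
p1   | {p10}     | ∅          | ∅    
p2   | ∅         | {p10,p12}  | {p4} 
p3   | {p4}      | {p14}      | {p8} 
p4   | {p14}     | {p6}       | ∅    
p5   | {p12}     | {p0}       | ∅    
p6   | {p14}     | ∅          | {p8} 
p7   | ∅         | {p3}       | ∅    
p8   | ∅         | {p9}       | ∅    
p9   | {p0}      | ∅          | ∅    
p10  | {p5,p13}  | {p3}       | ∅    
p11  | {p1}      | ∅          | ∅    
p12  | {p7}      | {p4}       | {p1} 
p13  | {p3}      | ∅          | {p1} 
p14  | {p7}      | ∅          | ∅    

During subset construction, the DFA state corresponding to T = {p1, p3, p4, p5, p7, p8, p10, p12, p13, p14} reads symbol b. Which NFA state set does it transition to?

{p1, p3, p4, p5, p7, p8, p10, p12, p13, p14}

p3 on b → {p8}.
p12 on b → {p1}.
p13 on b → {p1}.
No b-transition from p1, p4, p5, p7, p8, p10, p14.
Union after reading b: {p1, p8}.
Now take the ε-closure:
From p1 via ε: add p10.
From p10 via ε: add p5, p13.
From p5 via ε: add p12.
From p13 via ε: add p3.
From p3 via ε: add p4.
From p12 via ε: add p7.
From p4 via ε: add p14.
No new states can be added; the closed set is {p1, p3, p4, p5, p7, p8, p10, p12, p13, p14}.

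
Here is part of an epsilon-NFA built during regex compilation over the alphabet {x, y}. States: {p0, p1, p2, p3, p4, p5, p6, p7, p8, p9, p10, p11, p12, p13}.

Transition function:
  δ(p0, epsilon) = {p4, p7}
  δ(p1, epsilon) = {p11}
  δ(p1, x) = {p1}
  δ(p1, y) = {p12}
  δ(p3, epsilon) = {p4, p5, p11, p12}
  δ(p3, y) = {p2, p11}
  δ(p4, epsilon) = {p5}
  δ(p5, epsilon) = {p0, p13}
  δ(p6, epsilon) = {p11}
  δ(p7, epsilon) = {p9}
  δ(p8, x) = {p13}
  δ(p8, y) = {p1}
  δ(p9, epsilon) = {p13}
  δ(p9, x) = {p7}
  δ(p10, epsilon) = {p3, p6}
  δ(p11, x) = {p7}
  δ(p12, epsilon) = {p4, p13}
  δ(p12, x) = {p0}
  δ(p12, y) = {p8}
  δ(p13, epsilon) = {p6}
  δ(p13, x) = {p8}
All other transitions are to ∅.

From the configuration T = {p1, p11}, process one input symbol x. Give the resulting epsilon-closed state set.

{p1, p6, p7, p9, p11, p13}

p1 on x → {p1}.
p11 on x → {p7}.
Union after reading x: {p1, p7}.
Now take the epsilon-closure:
From p1 via epsilon: add p11.
From p7 via epsilon: add p9.
From p9 via epsilon: add p13.
From p13 via epsilon: add p6.
No new states can be added; the closed set is {p1, p6, p7, p9, p11, p13}.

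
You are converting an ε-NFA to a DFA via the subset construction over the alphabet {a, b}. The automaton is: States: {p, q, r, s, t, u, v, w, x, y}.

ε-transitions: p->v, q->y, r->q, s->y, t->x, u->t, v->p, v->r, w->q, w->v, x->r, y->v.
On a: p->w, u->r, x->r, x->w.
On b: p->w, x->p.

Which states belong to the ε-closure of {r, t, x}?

Start with {r, t, x}.
From r via ε: add q.
From q via ε: add y.
From y via ε: add v.
From v via ε: add p.
No new states can be added; the closed set is {p, q, r, t, v, x, y}.

{p, q, r, t, v, x, y}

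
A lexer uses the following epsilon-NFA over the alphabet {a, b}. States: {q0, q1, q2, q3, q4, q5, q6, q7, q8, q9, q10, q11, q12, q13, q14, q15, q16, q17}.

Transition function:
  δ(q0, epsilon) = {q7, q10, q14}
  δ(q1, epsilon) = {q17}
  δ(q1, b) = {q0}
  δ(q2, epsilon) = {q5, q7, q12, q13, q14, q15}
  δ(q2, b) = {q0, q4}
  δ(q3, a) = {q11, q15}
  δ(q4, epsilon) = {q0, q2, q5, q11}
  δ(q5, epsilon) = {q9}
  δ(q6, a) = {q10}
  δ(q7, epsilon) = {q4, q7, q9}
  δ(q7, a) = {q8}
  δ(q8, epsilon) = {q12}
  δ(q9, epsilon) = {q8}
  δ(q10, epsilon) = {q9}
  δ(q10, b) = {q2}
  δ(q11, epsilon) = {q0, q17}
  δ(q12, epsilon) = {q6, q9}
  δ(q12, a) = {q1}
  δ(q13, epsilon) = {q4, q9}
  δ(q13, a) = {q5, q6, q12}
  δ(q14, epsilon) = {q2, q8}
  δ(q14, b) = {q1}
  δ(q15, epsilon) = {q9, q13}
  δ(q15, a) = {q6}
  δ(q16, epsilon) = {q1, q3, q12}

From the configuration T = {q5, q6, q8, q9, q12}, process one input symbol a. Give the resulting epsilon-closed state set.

{q1, q6, q8, q9, q10, q12, q17}

q6 on a → {q10}.
q12 on a → {q1}.
No a-transition from q5, q8, q9.
Union after reading a: {q1, q10}.
Now take the epsilon-closure:
From q1 via epsilon: add q17.
From q10 via epsilon: add q9.
From q9 via epsilon: add q8.
From q8 via epsilon: add q12.
From q12 via epsilon: add q6.
No new states can be added; the closed set is {q1, q6, q8, q9, q10, q12, q17}.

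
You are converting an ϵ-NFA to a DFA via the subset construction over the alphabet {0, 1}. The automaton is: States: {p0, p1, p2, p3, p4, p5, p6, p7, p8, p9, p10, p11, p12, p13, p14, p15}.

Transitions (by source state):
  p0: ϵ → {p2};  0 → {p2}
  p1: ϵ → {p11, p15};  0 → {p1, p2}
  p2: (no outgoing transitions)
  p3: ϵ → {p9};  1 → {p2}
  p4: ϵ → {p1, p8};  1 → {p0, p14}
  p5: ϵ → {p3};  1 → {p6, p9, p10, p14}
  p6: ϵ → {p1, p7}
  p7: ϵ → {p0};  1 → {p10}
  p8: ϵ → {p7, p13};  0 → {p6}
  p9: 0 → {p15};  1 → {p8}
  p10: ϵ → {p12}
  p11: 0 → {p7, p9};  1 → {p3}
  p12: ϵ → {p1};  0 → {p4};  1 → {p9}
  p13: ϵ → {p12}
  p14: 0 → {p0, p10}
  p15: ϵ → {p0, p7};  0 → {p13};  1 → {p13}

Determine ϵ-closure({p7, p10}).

{p0, p1, p2, p7, p10, p11, p12, p15}

Start with {p7, p10}.
From p7 via ϵ: add p0.
From p10 via ϵ: add p12.
From p0 via ϵ: add p2.
From p12 via ϵ: add p1.
From p1 via ϵ: add p11, p15.
No new states can be added; the closed set is {p0, p1, p2, p7, p10, p11, p12, p15}.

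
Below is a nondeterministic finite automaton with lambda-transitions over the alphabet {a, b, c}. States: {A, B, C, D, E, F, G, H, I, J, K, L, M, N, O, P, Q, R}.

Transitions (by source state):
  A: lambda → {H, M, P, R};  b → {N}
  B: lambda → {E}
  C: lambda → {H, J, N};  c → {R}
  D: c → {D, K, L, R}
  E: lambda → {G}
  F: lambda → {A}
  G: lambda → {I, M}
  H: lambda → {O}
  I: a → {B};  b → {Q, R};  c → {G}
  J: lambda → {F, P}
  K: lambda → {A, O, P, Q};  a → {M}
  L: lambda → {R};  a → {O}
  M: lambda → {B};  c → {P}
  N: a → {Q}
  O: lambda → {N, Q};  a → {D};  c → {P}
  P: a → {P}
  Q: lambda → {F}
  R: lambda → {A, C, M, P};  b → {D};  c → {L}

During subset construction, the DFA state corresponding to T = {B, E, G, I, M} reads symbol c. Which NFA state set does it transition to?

{B, E, G, I, M, P}

I on c → {G}.
M on c → {P}.
No c-transition from B, E, G.
Union after reading c: {G, P}.
Now take the lambda-closure:
From G via lambda: add I, M.
From M via lambda: add B.
From B via lambda: add E.
No new states can be added; the closed set is {B, E, G, I, M, P}.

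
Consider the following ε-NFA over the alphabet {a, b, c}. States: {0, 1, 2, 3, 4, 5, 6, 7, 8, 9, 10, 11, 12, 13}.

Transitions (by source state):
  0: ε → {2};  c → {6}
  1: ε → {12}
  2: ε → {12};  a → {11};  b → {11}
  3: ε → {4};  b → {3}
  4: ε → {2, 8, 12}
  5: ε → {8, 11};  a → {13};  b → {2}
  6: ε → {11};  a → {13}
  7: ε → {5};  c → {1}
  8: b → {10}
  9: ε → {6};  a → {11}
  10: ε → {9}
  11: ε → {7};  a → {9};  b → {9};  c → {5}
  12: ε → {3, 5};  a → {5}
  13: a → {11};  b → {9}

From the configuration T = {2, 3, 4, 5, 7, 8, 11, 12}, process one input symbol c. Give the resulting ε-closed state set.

{1, 2, 3, 4, 5, 7, 8, 11, 12}

7 on c → {1}.
11 on c → {5}.
No c-transition from 2, 3, 4, 5, 8, 12.
Union after reading c: {1, 5}.
Now take the ε-closure:
From 1 via ε: add 12.
From 5 via ε: add 8, 11.
From 11 via ε: add 7.
From 12 via ε: add 3.
From 3 via ε: add 4.
From 4 via ε: add 2.
No new states can be added; the closed set is {1, 2, 3, 4, 5, 7, 8, 11, 12}.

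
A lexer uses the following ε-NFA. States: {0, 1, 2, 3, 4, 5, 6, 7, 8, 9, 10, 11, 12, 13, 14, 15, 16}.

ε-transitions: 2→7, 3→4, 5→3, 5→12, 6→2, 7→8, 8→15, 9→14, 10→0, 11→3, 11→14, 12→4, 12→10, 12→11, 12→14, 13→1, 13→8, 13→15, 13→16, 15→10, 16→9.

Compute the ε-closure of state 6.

{0, 2, 6, 7, 8, 10, 15}

Start with {6}.
From 6 via ε: add 2.
From 2 via ε: add 7.
From 7 via ε: add 8.
From 8 via ε: add 15.
From 15 via ε: add 10.
From 10 via ε: add 0.
No new states can be added; the closed set is {0, 2, 6, 7, 8, 10, 15}.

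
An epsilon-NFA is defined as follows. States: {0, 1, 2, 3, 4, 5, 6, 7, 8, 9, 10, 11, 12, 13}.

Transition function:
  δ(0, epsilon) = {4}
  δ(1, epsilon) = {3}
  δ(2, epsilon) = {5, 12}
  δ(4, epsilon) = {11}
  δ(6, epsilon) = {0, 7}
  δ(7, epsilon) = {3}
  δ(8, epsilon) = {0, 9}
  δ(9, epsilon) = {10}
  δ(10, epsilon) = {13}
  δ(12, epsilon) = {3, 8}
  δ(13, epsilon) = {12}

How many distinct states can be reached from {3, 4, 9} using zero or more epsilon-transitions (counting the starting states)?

9

Start with {3, 4, 9}.
From 4 via epsilon: add 11.
From 9 via epsilon: add 10.
From 10 via epsilon: add 13.
From 13 via epsilon: add 12.
From 12 via epsilon: add 8.
From 8 via epsilon: add 0.
epsilon-closure = {0, 3, 4, 8, 9, 10, 11, 12, 13}, which has 9 states.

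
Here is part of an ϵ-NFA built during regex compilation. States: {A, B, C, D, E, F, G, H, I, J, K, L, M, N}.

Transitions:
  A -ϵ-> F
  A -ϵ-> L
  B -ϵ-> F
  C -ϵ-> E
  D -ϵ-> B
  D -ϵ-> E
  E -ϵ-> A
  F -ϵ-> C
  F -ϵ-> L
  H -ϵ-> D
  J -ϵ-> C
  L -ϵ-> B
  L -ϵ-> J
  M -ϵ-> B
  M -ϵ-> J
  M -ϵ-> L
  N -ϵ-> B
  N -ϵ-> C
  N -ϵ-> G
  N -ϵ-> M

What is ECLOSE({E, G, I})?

{A, B, C, E, F, G, I, J, L}

Start with {E, G, I}.
From E via ϵ: add A.
From A via ϵ: add F, L.
From F via ϵ: add C.
From L via ϵ: add B, J.
No new states can be added; the closed set is {A, B, C, E, F, G, I, J, L}.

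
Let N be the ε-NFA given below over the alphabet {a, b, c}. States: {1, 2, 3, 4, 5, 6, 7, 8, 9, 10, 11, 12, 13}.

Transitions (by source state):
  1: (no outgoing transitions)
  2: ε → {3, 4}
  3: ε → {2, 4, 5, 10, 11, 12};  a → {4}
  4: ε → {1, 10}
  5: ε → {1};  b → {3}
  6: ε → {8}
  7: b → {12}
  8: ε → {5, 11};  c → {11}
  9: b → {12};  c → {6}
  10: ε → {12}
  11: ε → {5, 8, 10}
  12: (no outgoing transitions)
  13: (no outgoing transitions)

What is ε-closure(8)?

{1, 5, 8, 10, 11, 12}

Start with {8}.
From 8 via ε: add 5, 11.
From 5 via ε: add 1.
From 11 via ε: add 10.
From 10 via ε: add 12.
No new states can be added; the closed set is {1, 5, 8, 10, 11, 12}.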